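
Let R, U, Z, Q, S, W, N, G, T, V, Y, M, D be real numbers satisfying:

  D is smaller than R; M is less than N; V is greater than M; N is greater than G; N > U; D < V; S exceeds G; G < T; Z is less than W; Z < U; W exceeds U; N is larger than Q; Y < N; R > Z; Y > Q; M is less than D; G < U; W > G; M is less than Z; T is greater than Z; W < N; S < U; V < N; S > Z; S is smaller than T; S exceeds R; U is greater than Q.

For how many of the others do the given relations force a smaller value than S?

Directly below S: Z, G, R.
One step further: M, D (5 so far).
No other element is forced below S by the given relations, so the count is 5.

5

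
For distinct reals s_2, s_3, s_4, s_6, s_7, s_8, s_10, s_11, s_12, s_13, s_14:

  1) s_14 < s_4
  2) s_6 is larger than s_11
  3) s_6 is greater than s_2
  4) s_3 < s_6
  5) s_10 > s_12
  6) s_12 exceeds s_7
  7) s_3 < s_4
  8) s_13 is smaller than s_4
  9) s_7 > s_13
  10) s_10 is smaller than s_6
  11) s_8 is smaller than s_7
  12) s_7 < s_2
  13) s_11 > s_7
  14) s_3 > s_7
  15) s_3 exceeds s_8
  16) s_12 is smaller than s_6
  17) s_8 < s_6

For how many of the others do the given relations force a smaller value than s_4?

Directly below s_4: s_13, s_3, s_14.
One step further: s_8, s_7 (5 so far).
No other element is forced below s_4 by the given relations, so the count is 5.

5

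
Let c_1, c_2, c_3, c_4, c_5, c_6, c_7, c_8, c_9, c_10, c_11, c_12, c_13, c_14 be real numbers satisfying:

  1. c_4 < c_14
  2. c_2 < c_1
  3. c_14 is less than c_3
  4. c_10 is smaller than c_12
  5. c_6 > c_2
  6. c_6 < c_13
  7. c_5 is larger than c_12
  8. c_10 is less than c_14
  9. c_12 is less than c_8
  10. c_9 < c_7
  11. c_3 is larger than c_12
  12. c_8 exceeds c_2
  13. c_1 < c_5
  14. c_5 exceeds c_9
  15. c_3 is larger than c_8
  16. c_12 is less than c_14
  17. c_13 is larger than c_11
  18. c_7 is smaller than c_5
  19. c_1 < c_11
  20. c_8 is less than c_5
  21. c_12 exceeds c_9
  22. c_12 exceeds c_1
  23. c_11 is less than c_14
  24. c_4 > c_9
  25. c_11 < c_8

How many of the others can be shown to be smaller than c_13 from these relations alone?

4

The elements the relations force below c_13 are c_2, c_1, c_11, c_6 — no chain reaches any other.
That is 4.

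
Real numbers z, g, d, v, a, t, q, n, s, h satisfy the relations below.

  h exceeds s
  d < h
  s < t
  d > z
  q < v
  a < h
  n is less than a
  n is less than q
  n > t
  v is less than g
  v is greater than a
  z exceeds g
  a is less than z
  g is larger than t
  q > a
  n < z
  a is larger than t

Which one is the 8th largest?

n

Chaining the given pairs: s < t < n < a < q < v < g < z < d < h.
The 8th largest is n.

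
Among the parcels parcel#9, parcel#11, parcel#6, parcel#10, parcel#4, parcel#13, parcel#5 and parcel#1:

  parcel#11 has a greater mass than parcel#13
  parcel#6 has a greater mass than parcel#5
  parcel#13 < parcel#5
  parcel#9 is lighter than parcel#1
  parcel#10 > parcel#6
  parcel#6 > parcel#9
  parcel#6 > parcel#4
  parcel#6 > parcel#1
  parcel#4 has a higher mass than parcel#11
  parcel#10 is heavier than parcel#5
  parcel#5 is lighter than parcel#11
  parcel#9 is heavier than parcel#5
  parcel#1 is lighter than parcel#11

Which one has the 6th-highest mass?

Chaining the given pairs: parcel#13 < parcel#5 < parcel#9 < parcel#1 < parcel#11 < parcel#4 < parcel#6 < parcel#10.
Counting 6 from the largest end gives parcel#9.

parcel#9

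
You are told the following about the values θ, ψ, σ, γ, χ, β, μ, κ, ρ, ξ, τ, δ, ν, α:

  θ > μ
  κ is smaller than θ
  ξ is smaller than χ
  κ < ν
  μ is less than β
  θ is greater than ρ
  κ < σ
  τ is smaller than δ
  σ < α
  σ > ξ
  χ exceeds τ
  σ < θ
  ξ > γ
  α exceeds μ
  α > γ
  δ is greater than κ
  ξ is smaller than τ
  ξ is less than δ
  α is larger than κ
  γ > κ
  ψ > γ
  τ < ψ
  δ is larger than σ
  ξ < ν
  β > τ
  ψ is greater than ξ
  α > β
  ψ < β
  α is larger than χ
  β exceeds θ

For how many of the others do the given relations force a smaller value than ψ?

4

The elements the relations force below ψ are κ, γ, ξ, τ — no chain reaches any other.
That is 4.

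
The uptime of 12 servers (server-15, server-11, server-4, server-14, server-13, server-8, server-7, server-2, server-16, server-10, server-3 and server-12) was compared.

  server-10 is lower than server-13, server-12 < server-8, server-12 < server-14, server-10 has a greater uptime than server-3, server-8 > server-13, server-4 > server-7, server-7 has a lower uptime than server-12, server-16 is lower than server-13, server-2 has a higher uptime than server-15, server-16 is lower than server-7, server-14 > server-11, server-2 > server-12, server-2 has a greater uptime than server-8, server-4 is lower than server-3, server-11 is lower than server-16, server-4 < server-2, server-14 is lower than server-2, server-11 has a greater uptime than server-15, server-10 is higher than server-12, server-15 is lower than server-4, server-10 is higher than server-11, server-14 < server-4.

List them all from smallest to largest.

server-15 < server-11 < server-16 < server-7 < server-12 < server-14 < server-4 < server-3 < server-10 < server-13 < server-8 < server-2

Each adjacent pair is fixed by a given relation: server-15 < server-11; server-11 < server-16; server-16 < server-7; server-7 < server-12; server-12 < server-14; server-14 < server-4; server-4 < server-3; server-3 < server-10; server-10 < server-13; server-13 < server-8; server-8 < server-2. Chaining them end to end gives the full order.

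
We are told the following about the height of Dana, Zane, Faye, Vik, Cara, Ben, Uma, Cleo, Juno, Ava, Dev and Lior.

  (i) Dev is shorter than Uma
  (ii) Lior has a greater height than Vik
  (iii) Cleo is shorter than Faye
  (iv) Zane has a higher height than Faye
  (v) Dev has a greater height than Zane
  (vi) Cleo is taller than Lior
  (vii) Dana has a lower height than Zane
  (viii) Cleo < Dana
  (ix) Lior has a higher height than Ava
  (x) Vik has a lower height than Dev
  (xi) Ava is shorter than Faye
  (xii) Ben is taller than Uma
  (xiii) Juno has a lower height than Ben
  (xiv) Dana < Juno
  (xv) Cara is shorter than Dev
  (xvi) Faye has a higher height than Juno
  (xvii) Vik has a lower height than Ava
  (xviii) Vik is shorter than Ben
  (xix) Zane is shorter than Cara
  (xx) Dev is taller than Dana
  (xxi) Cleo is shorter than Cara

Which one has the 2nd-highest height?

Piecing the relations together gives one ordering: Vik < Ava < Lior < Cleo < Dana < Juno < Faye < Zane < Cara < Dev < Uma < Ben.
The 2nd largest is Uma.

Uma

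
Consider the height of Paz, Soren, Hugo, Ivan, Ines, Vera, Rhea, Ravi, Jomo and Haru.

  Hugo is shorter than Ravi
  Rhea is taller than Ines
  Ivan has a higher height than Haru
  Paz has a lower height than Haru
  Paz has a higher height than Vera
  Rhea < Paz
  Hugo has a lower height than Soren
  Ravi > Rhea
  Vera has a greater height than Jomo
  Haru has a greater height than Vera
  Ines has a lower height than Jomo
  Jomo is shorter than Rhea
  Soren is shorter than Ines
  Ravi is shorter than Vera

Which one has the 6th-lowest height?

Ravi

The consecutive relations fix a unique order: Hugo < Soren < Ines < Jomo < Rhea < Ravi < Vera < Paz < Haru < Ivan.
The 6th smallest is Ravi.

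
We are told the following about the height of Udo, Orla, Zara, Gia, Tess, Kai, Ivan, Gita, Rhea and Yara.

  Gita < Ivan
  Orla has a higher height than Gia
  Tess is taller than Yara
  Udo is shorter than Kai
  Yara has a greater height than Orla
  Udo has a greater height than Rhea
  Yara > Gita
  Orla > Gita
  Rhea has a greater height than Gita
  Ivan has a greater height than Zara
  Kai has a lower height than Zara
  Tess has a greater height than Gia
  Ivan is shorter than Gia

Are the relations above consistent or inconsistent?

consistent

The single ordering Gita < Rhea < Udo < Kai < Zara < Ivan < Gia < Orla < Yara < Tess satisfies every listed relation, so no contradiction arises.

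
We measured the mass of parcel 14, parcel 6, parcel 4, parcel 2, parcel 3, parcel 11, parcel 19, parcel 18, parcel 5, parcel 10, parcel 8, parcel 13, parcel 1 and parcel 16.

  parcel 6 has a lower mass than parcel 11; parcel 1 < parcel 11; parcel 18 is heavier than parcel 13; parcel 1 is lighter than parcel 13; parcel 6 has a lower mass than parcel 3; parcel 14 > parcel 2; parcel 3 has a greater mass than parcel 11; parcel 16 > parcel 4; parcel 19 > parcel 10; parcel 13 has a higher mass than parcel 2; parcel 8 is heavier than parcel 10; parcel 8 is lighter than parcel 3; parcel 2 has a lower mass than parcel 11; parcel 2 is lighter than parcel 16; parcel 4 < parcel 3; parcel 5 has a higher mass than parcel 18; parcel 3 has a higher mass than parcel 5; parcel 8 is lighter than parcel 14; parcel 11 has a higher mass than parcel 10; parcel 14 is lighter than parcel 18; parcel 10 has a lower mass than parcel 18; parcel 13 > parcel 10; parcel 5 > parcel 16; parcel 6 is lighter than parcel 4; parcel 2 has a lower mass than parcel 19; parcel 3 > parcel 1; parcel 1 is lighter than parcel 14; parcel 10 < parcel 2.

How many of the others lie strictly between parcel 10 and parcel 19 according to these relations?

1

Chaining upward from parcel 10 reaches: parcel 8, parcel 2, parcel 13, parcel 14, parcel 18, parcel 16, parcel 5, parcel 11, parcel 3.
Chaining downward from parcel 19 reaches: parcel 2.
Strictly between parcel 10 and parcel 19 are those in both lists: parcel 2 — 1 element.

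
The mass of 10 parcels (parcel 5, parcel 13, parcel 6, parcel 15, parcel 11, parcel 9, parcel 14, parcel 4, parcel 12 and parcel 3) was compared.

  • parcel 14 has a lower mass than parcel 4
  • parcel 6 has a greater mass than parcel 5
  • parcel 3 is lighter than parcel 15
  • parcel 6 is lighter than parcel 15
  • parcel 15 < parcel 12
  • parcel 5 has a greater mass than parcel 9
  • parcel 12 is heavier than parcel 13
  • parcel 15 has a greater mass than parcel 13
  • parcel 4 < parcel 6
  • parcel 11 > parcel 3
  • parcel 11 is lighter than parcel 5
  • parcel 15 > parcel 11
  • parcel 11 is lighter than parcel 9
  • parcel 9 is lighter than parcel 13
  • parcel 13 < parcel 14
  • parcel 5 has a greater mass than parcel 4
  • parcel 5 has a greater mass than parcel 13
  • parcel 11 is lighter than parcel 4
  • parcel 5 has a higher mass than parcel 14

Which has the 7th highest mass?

parcel 13

The consecutive relations fix a unique order: parcel 3 < parcel 11 < parcel 9 < parcel 13 < parcel 14 < parcel 4 < parcel 5 < parcel 6 < parcel 15 < parcel 12.
Counting 7 from the largest end gives parcel 13.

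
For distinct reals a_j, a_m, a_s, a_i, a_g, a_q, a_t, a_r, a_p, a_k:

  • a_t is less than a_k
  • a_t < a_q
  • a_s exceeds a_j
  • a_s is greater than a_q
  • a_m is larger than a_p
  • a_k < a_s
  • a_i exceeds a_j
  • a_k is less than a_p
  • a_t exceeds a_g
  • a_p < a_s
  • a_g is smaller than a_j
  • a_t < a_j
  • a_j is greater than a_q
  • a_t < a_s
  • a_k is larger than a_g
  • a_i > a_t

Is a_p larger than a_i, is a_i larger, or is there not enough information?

undetermined

Following every chain through a_i: below a_i we get a_g, a_t, a_q, a_j.
a_p is not reached, and no chain runs the other way from a_p to a_i.
So the given relations leave the order of a_i and a_p undetermined.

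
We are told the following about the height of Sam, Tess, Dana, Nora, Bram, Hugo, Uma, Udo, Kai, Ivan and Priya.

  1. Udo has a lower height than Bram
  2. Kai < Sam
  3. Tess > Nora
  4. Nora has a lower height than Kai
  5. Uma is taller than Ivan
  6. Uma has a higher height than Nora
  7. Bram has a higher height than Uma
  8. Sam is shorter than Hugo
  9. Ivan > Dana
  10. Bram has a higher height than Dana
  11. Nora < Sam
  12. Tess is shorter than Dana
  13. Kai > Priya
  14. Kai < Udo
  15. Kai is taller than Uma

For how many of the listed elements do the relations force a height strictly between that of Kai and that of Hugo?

Chaining upward from Kai reaches: Udo, Sam, Bram.
Chaining downward from Hugo reaches: Nora, Tess, Priya, Dana, Ivan, Uma, Sam.
Strictly between Kai and Hugo are those in both lists: Sam — 1 element.

1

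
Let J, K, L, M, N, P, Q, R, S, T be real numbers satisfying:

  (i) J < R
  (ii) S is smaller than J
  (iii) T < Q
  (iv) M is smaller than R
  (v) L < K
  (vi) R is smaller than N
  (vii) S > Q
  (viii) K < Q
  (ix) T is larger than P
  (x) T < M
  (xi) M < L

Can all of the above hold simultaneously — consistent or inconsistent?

consistent

Every relation is compatible with P < T < M < L < K < Q < S < J < R < N; the set is consistent.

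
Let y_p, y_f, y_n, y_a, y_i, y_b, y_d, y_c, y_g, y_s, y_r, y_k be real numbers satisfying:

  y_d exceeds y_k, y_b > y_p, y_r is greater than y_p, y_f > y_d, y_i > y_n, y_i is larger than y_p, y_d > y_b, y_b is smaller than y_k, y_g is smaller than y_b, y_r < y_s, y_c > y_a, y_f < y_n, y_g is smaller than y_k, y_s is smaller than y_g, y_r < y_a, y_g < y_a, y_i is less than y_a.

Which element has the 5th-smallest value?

The consecutive relations fix a unique order: y_p < y_r < y_s < y_g < y_b < y_k < y_d < y_f < y_n < y_i < y_a < y_c.
The 5th smallest is y_b.

y_b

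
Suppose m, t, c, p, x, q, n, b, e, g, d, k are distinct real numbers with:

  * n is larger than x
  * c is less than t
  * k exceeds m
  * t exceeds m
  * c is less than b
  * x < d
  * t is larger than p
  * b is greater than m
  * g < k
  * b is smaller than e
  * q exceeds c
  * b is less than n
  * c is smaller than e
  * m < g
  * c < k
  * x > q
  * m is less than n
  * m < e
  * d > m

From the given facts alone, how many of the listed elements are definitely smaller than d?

Directly below d: m, x.
One step further: q (3 so far).
One step further: c (4 so far).
Nothing else is reachable below d; 4 in all.

4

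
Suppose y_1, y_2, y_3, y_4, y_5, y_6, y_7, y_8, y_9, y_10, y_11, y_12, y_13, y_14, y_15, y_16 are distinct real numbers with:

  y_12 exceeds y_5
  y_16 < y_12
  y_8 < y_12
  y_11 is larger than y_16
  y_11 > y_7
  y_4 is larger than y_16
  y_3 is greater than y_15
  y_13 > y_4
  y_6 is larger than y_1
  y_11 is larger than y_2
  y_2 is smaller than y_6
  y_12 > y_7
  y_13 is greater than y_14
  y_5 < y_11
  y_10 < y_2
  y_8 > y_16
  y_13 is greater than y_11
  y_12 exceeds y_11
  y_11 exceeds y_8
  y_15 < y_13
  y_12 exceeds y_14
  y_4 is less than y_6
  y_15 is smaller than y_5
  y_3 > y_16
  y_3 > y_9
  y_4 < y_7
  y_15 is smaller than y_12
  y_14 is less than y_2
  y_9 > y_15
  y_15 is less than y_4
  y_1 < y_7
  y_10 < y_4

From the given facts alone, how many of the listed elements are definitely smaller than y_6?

7

From y_6 the given relations immediately reach y_2, y_4, y_1.
From those, y_10, y_15, y_16, y_14 — 7 in total.
Nothing else is reachable below y_6; 7 in all.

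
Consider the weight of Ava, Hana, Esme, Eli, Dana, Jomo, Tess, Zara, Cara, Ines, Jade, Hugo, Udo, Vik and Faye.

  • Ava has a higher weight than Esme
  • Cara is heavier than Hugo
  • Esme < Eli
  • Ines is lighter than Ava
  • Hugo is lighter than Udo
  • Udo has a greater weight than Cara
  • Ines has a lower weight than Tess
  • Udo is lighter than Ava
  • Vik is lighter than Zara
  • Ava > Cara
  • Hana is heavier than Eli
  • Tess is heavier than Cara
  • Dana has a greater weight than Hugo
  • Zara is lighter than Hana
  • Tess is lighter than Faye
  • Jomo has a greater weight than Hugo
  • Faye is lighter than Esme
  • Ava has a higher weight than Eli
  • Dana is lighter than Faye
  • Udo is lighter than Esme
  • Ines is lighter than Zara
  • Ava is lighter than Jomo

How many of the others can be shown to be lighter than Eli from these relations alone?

8

The elements the relations force below Eli are Hugo, Ines, Cara, Tess, Udo, Dana, Faye, Esme — no chain reaches any other.
That is 8.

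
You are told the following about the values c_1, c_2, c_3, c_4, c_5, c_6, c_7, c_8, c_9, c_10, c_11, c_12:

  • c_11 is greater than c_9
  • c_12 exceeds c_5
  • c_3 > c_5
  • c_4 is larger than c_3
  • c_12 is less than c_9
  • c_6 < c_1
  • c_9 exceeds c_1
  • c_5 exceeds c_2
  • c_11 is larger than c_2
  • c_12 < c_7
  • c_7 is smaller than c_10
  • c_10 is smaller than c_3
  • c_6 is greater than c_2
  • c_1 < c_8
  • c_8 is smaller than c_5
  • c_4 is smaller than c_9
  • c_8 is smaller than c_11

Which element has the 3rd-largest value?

Chaining the given pairs: c_2 < c_6 < c_1 < c_8 < c_5 < c_12 < c_7 < c_10 < c_3 < c_4 < c_9 < c_11.
The 3rd largest is c_4.

c_4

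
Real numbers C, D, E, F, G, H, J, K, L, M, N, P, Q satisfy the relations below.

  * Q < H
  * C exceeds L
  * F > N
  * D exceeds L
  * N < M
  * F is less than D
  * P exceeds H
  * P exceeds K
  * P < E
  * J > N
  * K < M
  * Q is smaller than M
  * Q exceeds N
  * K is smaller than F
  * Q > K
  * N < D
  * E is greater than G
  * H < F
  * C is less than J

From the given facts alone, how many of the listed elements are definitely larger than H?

From H the given relations immediately reach F, P.
From those, D, E — 4 in total.
Nothing else is reachable above H; 4 in all.

4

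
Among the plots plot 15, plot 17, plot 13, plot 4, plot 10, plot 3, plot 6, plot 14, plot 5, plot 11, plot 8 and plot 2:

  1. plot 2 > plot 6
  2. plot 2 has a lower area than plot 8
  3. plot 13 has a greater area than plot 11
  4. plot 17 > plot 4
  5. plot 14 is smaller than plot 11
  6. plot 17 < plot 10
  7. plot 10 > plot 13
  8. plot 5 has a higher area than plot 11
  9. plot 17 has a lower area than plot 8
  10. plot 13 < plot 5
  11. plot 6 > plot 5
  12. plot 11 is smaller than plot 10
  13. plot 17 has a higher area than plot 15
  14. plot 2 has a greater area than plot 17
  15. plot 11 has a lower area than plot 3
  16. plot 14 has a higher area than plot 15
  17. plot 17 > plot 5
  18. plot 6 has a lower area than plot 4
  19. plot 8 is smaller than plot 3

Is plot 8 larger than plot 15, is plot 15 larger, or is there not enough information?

plot 15 < plot 14 and plot 14 < plot 11 give plot 15 < plot 11.
With plot 11 < plot 13: plot 15 < plot 14 < plot 11 < plot 13.
With plot 13 < plot 5: plot 15 < plot 14 < plot 11 < plot 13 < plot 5.
Then plot 5 < plot 6 extends the chain to plot 6.
With plot 6 < plot 4: plot 15 < plot 14 < plot 11 < plot 13 < plot 5 < plot 6 < plot 4.
With plot 4 < plot 17: plot 15 < plot 14 < plot 11 < plot 13 < plot 5 < plot 6 < plot 4 < plot 17.
Then plot 17 < plot 2 extends the chain to plot 2.
Then plot 2 < plot 8 extends the chain to plot 8.
So plot 8 is larger.

plot 8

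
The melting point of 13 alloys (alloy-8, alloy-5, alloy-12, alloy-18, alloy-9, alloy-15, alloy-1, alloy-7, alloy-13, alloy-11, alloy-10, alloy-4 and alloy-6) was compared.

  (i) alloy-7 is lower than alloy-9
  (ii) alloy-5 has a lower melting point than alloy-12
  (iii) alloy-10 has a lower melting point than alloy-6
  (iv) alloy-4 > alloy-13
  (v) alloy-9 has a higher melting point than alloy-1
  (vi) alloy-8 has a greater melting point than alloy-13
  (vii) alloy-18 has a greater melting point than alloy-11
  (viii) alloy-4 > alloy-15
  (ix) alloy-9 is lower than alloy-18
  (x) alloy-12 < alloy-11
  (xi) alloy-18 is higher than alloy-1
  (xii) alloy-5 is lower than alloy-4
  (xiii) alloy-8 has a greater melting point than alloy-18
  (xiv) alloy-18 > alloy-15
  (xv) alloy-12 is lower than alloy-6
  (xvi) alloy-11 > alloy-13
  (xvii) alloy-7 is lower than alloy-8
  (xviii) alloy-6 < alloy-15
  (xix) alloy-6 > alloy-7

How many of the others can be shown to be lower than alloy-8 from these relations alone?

Directly below alloy-8: alloy-13, alloy-7, alloy-18.
One step further: alloy-1, alloy-9, alloy-11, alloy-15 (7 so far).
One step further: alloy-12, alloy-6 (9 so far).
One step further: alloy-10, alloy-5 (11 so far).
Nothing else is reachable below alloy-8; 11 in all.

11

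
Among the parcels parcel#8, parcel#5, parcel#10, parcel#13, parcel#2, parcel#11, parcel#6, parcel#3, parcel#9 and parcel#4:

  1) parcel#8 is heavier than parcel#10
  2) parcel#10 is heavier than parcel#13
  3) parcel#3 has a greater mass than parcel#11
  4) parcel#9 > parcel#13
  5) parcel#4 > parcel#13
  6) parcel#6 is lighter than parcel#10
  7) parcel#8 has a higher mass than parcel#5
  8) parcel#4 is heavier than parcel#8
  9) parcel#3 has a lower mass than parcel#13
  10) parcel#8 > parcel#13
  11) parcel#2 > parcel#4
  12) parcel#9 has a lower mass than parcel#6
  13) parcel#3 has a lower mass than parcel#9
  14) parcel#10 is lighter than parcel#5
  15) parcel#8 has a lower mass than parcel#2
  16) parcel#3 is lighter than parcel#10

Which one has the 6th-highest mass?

Chaining the given pairs: parcel#11 < parcel#3 < parcel#13 < parcel#9 < parcel#6 < parcel#10 < parcel#5 < parcel#8 < parcel#4 < parcel#2.
The 6th largest is parcel#6.

parcel#6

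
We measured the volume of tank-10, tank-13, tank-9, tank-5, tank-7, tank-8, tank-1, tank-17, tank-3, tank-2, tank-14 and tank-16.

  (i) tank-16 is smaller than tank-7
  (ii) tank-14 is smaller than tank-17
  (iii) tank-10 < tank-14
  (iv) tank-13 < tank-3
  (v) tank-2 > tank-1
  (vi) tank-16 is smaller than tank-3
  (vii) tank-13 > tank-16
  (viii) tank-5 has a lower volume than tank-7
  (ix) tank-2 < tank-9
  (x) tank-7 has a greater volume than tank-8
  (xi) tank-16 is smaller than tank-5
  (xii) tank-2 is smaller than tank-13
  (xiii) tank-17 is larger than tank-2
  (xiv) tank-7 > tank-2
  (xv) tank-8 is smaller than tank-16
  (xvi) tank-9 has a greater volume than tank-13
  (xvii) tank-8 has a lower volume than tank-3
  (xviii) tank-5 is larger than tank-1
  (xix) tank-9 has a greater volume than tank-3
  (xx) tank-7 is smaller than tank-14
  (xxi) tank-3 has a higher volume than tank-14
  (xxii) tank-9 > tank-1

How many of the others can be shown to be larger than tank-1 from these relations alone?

The elements the relations force above tank-1 are tank-2, tank-13, tank-5, tank-7, tank-14, tank-3, tank-9, tank-17 — no chain reaches any other.
That is 8.

8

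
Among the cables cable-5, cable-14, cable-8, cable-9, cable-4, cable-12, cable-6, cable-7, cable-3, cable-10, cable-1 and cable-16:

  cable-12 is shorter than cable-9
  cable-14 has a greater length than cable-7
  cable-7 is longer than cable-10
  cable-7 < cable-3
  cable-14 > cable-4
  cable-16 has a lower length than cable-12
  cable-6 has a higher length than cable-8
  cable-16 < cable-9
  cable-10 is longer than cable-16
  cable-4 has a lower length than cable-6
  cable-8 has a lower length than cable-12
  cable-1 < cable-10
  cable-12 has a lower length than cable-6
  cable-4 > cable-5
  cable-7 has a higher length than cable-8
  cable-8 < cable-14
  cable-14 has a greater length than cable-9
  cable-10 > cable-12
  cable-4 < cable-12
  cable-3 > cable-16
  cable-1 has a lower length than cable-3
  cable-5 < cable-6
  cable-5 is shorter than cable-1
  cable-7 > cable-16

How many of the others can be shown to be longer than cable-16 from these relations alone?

7

The elements the relations force above cable-16 are cable-12, cable-10, cable-9, cable-7, cable-6, cable-14, cable-3 — no chain reaches any other.
That is 7.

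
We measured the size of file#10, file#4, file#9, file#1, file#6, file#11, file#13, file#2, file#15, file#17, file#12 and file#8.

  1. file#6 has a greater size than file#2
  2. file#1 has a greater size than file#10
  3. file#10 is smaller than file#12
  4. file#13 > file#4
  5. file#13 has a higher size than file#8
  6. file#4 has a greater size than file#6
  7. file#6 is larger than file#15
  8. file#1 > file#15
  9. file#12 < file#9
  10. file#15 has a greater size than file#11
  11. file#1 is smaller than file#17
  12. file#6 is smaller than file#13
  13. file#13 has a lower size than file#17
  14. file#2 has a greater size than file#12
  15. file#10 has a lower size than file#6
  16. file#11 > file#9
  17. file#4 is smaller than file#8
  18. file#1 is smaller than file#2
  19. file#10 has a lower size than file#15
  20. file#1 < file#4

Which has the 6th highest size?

The consecutive relations fix a unique order: file#10 < file#12 < file#9 < file#11 < file#15 < file#1 < file#2 < file#6 < file#4 < file#8 < file#13 < file#17.
Counting 6 from the largest end gives file#2.

file#2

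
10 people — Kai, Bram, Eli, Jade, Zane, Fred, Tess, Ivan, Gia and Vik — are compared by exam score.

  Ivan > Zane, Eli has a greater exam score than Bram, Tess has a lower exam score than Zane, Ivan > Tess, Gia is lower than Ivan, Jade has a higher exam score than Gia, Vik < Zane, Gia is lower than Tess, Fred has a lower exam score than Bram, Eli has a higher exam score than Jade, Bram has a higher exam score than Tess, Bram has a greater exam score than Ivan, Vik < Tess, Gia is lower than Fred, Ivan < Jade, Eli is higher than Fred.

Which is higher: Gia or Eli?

Eli

Following the relations from Gia: Gia < Tess < Zane < Ivan < Jade < Eli.
So Gia < Eli; Eli is the higher of the two.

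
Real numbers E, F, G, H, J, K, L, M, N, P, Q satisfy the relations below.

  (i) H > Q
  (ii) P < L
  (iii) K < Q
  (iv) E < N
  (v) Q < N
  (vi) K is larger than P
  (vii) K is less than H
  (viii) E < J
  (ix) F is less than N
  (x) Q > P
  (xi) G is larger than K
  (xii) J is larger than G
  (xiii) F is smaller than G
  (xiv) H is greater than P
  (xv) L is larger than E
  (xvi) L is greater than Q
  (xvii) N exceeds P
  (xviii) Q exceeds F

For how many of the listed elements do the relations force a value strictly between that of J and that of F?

The relations place F below J. An element lies strictly between them when it is forced above F and also forced below J.
Above F: {Q, L, H, G, N}. Below J: {P, K, E, G}.
Intersection: {G} — 1.

1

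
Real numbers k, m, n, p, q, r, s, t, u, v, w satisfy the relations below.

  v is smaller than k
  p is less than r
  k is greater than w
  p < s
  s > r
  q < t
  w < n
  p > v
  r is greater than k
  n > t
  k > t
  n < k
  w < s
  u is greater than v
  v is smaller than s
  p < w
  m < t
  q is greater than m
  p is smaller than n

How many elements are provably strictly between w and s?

3

Chaining upward from w reaches: n, k, r.
Chaining downward from s reaches: m, v, p, q, t, n, k, r.
Strictly between w and s are those in both lists: n, k, r — 3 elements.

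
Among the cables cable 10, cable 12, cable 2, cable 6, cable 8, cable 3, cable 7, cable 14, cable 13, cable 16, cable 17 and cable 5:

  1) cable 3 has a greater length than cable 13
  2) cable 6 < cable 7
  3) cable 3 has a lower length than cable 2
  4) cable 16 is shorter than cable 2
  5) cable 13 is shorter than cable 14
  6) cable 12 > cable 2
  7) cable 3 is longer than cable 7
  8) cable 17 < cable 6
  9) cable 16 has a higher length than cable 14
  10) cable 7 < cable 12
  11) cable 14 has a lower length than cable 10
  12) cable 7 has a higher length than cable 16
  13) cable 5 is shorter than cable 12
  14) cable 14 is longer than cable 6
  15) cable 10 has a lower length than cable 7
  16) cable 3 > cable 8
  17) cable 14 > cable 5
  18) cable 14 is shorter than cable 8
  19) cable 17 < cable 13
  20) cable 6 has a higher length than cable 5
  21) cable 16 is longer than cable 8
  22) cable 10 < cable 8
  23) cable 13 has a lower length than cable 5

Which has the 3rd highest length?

cable 3

Chaining the given pairs: cable 17 < cable 13 < cable 5 < cable 6 < cable 14 < cable 10 < cable 8 < cable 16 < cable 7 < cable 3 < cable 2 < cable 12.
Counting 3 from the largest end gives cable 3.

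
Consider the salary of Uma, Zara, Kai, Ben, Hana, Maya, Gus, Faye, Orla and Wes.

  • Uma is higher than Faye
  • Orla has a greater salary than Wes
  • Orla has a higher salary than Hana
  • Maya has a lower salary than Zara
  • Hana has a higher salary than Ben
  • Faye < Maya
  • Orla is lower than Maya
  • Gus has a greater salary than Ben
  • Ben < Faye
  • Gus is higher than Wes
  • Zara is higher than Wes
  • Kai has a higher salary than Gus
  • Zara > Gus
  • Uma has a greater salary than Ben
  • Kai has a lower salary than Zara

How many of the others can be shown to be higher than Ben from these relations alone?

The elements the relations force above Ben are Hana, Gus, Kai, Orla, Faye, Maya, Zara, Uma — no chain reaches any other.
That is 8.

8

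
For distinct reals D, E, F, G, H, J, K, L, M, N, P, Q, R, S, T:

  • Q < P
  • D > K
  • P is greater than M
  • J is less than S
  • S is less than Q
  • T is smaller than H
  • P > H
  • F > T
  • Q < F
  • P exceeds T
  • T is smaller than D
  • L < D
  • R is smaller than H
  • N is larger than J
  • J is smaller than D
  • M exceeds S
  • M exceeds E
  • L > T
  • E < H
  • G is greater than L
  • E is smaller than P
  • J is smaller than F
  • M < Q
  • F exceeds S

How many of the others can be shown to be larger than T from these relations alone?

Directly above T: L, H, P, F, D.
One step further: G (6 so far).
No other element is forced above T by the given relations, so the count is 6.

6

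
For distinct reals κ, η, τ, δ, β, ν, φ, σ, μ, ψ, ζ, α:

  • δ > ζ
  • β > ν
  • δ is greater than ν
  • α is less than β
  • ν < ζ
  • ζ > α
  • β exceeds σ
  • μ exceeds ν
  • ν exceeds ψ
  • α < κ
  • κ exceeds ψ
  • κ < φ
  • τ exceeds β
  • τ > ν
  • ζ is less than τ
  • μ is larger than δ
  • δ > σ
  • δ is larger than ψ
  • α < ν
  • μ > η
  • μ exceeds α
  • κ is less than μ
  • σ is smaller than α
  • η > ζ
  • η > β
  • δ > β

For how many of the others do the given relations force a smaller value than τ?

6

From τ the given relations immediately reach ν, ζ, β.
From those, σ, α, ψ — 6 in total.
No other element is forced below τ by the given relations, so the count is 6.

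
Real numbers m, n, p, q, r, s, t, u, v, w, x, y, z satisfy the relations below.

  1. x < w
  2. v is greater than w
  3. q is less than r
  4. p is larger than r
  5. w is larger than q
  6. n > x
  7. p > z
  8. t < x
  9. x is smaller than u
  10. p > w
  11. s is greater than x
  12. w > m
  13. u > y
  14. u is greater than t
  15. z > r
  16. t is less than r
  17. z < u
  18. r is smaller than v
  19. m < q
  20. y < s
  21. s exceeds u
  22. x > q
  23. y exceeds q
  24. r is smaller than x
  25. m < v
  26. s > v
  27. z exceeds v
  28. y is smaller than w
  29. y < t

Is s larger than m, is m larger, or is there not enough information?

s

m < q < y < t < r < x < w < v < z < u < s, by transitivity through q, y, t, r, x, w, v, z, u.
So s is larger.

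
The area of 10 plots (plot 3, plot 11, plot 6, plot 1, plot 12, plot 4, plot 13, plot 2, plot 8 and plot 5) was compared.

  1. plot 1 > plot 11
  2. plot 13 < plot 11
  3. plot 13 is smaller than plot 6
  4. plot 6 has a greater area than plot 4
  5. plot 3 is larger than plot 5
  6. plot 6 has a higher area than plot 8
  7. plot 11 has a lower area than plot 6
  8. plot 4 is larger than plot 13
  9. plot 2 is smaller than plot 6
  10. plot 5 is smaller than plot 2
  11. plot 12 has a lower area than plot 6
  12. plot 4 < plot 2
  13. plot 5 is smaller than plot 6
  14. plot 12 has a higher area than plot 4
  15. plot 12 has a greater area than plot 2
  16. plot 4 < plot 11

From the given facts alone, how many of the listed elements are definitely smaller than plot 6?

The elements the relations force below plot 6 are plot 5, plot 13, plot 4, plot 2, plot 12, plot 11, plot 8 — no chain reaches any other.
That is 7.

7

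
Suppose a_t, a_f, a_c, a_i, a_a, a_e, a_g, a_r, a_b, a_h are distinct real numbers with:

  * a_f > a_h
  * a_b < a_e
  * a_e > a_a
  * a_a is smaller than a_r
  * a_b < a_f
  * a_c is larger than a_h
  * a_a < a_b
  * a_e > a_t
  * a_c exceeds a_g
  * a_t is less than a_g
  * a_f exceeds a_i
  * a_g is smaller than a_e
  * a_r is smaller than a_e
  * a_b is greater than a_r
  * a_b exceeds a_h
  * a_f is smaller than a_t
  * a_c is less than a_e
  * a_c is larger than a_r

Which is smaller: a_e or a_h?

a_h < a_f and a_f < a_t give a_h < a_t.
Then a_t < a_g extends the chain to a_g.
Then a_g < a_c extends the chain to a_c.
Then a_c < a_e extends the chain to a_e.
So a_h < a_e; a_h is the smaller of the two.

a_h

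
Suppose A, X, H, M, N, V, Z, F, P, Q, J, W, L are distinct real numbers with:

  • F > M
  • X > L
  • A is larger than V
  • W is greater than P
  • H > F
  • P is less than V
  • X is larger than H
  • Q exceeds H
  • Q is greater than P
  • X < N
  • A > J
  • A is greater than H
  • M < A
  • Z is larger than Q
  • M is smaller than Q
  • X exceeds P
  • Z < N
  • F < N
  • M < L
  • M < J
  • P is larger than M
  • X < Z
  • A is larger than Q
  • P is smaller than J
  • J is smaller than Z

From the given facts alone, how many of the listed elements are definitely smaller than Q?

4

Directly below Q: M, P, H.
One step further: F (4 so far).
No other element is forced below Q by the given relations, so the count is 4.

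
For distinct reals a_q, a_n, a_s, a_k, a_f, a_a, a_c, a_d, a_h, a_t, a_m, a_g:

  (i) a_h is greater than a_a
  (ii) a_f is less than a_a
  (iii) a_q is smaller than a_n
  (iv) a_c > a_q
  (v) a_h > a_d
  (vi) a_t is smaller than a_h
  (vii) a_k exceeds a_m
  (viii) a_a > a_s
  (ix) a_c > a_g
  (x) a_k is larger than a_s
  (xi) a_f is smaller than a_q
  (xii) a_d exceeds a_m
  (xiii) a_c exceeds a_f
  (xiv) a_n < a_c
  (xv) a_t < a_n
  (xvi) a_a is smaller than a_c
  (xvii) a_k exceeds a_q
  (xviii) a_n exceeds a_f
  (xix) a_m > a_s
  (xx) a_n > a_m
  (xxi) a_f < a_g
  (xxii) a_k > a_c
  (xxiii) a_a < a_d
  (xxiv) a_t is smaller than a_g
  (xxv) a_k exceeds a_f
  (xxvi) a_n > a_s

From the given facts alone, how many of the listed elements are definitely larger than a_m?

5

The elements the relations force above a_m are a_n, a_d, a_c, a_k, a_h — no chain reaches any other.
That is 5.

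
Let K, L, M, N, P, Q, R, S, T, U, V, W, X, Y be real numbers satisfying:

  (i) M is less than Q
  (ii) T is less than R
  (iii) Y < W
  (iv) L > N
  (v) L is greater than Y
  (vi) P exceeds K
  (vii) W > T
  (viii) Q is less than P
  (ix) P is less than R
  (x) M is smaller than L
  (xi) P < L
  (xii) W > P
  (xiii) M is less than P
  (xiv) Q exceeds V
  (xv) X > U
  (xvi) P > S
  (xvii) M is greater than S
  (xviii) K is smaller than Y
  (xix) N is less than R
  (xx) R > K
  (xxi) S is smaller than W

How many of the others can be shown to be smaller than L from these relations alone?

From L the given relations immediately reach M, N, Y, P.
From those, S, K, Q — 7 in total.
From those, V — 8 in total.
No other element is forced below L by the given relations, so the count is 8.

8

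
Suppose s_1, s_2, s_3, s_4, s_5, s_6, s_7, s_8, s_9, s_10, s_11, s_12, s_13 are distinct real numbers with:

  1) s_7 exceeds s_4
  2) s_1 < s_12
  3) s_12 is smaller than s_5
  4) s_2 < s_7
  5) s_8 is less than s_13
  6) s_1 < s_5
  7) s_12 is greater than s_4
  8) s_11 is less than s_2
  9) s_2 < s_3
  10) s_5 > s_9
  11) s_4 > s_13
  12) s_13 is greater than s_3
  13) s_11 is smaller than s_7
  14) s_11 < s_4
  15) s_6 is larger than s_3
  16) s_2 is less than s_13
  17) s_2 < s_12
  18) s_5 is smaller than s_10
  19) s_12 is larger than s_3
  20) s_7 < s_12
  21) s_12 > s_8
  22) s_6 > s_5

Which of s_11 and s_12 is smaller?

s_11 < s_2 and s_2 < s_3 give s_11 < s_3.
With s_3 < s_13: s_11 < s_2 < s_3 < s_13.
With s_13 < s_4: s_11 < s_2 < s_3 < s_13 < s_4.
Then s_4 < s_7 extends the chain to s_7.
Then s_7 < s_12 extends the chain to s_12.
So s_11 < s_12; s_11 is the smaller of the two.

s_11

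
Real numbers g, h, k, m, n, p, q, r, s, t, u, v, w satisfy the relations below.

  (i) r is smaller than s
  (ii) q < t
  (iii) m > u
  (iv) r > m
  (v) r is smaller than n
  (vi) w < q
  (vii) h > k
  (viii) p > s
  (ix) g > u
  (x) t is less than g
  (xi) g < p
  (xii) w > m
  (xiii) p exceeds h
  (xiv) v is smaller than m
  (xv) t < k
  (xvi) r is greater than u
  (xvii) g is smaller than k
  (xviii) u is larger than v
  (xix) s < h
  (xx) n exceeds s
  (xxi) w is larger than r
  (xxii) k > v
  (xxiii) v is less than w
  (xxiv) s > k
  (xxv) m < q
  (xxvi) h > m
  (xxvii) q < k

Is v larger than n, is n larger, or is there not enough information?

n

v < u and u < m give v < m.
Then m < r extends the chain to r.
With r < w: v < u < m < r < w.
Then w < q extends the chain to q.
Then q < t extends the chain to t.
Then t < g extends the chain to g.
Then g < k extends the chain to k.
Then k < s extends the chain to s.
With s < n: v < u < m < r < w < q < t < g < k < s < n.
So n is larger.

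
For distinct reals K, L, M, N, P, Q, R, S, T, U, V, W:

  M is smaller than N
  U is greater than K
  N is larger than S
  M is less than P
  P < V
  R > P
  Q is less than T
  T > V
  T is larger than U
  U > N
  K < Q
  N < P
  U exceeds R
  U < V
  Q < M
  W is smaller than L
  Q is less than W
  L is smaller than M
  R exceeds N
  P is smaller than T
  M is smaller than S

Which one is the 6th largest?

Chaining the given pairs: K < Q < W < L < M < S < N < P < R < U < V < T.
The 6th largest is N.

N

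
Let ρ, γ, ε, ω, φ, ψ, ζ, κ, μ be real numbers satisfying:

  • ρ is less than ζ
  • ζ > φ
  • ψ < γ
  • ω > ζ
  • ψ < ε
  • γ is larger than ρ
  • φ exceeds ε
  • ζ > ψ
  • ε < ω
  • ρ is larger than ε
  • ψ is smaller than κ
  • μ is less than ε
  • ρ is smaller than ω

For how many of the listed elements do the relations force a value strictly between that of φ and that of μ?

Chaining upward from μ reaches: ε, ρ, γ, ζ, ω.
Chaining downward from φ reaches: ψ, ε.
Strictly between μ and φ are those in both lists: ε — 1 element.

1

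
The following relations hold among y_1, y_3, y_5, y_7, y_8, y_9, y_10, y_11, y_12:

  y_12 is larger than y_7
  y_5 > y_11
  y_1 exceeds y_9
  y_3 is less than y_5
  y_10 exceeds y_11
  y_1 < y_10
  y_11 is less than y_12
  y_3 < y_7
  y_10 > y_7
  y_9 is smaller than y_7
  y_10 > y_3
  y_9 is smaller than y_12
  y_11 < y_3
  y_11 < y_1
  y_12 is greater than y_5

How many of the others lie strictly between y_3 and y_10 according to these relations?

The relations place y_3 below y_10. An element lies strictly between them when it is forced above y_3 and also forced below y_10.
Above y_3: {y_5, y_7, y_12}. Below y_10: {y_11, y_9, y_1, y_7}.
Intersection: {y_7} — 1.

1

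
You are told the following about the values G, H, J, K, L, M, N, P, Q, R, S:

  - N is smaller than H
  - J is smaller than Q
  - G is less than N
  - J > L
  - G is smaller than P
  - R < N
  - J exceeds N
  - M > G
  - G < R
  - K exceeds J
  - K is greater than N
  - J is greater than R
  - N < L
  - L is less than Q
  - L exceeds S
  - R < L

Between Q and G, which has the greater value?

Q

G < R and R < N give G < N.
With N < L: G < R < N < L.
With L < J: G < R < N < L < J.
With J < Q: G < R < N < L < J < Q.
So G < Q; Q is the larger of the two.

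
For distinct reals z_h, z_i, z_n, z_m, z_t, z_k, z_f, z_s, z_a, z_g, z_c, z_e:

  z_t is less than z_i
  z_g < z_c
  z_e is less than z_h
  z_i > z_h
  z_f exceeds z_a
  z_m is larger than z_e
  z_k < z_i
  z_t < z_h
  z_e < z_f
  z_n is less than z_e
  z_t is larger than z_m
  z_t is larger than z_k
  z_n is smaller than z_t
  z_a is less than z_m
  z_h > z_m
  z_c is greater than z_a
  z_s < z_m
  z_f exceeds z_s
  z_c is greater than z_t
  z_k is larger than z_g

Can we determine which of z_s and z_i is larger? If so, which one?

Chaining the given relations: z_s < z_m < z_t < z_h < z_i.
So z_i is larger.

z_i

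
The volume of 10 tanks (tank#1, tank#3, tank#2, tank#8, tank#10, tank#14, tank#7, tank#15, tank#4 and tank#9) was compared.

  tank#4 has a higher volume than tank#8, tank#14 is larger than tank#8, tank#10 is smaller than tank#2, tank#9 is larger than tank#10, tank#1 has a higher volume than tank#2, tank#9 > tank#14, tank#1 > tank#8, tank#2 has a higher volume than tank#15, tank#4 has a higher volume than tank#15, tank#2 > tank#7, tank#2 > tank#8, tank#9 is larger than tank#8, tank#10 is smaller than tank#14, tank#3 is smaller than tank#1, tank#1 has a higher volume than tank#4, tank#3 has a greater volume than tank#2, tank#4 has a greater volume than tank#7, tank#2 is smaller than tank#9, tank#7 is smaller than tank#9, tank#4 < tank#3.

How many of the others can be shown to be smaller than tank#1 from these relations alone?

Directly below tank#1: tank#8, tank#4, tank#2, tank#3.
One step further: tank#10, tank#7, tank#15 (7 so far).
No other element is forced below tank#1 by the given relations, so the count is 7.

7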